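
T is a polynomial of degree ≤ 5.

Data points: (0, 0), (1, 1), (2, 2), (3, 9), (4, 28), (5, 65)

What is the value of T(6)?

126

First differences: 1, 1, 7, 19, 37. Second differences: 0, 6, 12, 18. Third differences: 6, 6, 6.
Level-3 differences are constant, so T has degree 3.
Extending the table by one column gives the next first difference 61, so T(6) = 65 + 61 = 126.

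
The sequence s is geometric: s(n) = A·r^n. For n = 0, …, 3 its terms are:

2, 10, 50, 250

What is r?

Consecutive ratio: 10/2 = 5, and 50/10 = 5, so r = 5.
Then A·5^0 = 2 gives A = 2, and s(n) = 2·5^n.

5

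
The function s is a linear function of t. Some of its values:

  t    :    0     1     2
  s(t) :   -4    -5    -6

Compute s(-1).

-3

Write s(t) = at + b; the 3 given values yield a linear system in the 2 coefficients.
Solving, s(t) = -t - 4.
Then s(-1) = -3.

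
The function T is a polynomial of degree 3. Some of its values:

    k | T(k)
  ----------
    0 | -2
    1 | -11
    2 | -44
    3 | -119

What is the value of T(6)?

Write T(k) = ak³ + bk² + ck + d; the 4 given values yield a linear system in the 4 coefficients.
Solving, T(k) = -3k³ - 3k² - 3k - 2.
Then T(6) = -776.

-776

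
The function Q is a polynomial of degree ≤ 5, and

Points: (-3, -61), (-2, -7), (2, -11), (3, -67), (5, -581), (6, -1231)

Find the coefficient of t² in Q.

2

Write Q(t) = at^5 + bt^4 + ct³ + dt² + et + p; the 6 given values yield a linear system in the 6 coefficients.
Solving, the leading coefficient vanishes, and Q(t) = -t^4 + 2t² - t - 1.
The coefficient of t² is 2.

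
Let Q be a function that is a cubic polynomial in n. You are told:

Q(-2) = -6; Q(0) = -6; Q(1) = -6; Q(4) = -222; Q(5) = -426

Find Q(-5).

Write Q(n) = an³ + bn² + cn + d; the 5 given values yield a linear system in the 4 coefficients.
Solving, Q(n) = -3n³ - 3n² + 6n - 6.
Then Q(-5) = 264.

264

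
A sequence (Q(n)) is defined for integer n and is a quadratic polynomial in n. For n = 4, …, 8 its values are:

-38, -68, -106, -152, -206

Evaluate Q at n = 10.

First differences: -30, -38, -46, -54. Second differences: -8, -8, -8.
Level-2 differences are constant, so Q has degree 2.
Fitting a degree-2 polynomial gives Q(n) = -4n² + 6n + 2.
Then Q(10) = -338.

-338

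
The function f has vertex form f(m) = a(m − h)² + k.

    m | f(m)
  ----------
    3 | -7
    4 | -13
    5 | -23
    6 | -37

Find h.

First differences -6, -10, -14; second difference -4 = 2a, so a = -2.
Expanding, the m-coefficient is −2ah = 4h; matching it to the data gives h = 2, and then k = -5.
So f(m) = -2(m − 2)² − 5.
Hence h = 2.

2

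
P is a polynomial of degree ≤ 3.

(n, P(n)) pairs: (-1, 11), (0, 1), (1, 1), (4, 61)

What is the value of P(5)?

101

Write P(n) = an³ + bn² + cn + d; the 4 given values yield a linear system in the 4 coefficients.
Solving, the leading coefficient vanishes, and P(n) = 5n² - 5n + 1.
Then P(5) = 101.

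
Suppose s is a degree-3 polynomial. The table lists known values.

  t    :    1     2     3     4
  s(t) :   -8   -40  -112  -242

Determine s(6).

Write s(t) = at³ + bt² + ct + d; the 4 given values yield a linear system in the 4 coefficients.
Solving, s(t) = -3t³ - 2t² - 5t + 2.
Then s(6) = -748.

-748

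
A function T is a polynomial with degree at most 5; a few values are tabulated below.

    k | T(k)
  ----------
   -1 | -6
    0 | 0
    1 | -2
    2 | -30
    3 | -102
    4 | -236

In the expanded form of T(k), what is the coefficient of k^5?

0

First differences: 6, -2, -28, -72, -134. Second differences: -8, -26, -44, -62. Third differences: -18, -18, -18.
Level-3 differences are constant, so T has degree 3.
Fitting a degree-3 polynomial gives T(k) = -3k³ - 4k² + 5k.
The coefficient of k^5 is 0.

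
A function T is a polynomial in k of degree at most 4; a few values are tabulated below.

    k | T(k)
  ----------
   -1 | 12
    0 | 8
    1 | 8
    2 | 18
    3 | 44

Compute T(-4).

Write T(k) = ak^4 + bk³ + ck² + dk + e; the 5 given values yield a linear system in the 5 coefficients.
Solving, the leading coefficient vanishes, and T(k) = k³ + 2k² - 3k + 8.
Then T(-4) = -12.

-12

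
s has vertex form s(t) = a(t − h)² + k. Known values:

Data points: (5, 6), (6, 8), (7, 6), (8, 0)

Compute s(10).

First differences 2, -2, -6; second difference -4 = 2a, so a = -2.
Expanding, the t-coefficient is −2ah = 4h; matching it to the data gives h = 6, and then k = 8.
So s(t) = -2(t − 6)² + 8.
s(10) = -2·4² + 8 = -24.

-24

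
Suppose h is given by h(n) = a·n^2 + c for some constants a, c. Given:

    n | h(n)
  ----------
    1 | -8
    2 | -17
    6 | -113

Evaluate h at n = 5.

From h(1) = -8 and h(2) = -17: 1a + c = -8 and 4a + c = -17.
Subtracting: 3a = -9, so a = -3; then c = -8 − (-3)·1 = -5.
So h(n) = -3n² − 5, and h(5) = -80.

-80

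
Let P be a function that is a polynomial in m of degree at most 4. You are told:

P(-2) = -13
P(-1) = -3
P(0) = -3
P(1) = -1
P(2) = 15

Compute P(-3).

-45

First differences: 10, 0, 2, 16. Second differences: -10, 2, 14. Third differences: 12, 12.
Level-3 differences are constant, so P has degree 3.
Fitting a degree-3 polynomial gives P(m) = 2m³ + m² - m - 3.
Then P(-3) = -45.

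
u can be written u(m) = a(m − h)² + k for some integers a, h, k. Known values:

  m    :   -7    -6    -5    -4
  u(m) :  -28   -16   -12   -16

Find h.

First differences 12, 4, -4; second difference -8 = 2a, so a = -4.
Expanding, the m-coefficient is −2ah = 8h; matching it to the data gives h = -5, and then k = -12.
So u(m) = -4(m + 5)² − 12.
Hence h = -5.

-5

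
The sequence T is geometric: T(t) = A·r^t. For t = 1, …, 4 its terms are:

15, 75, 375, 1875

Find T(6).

46875

Consecutive ratio: 75/15 = 5, and 375/75 = 5, so r = 5.
Then A·5^1 = 15 gives A = 3, and T(t) = 3·5^t.
T(6) = 3·5^6 = 46875.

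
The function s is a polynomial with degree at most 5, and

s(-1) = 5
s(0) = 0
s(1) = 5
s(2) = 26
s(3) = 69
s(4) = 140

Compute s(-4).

First differences: -5, 5, 21, 43, 71. Second differences: 10, 16, 22, 28. Third differences: 6, 6, 6.
Level-3 differences are constant, so s has degree 3.
Fitting a degree-3 polynomial gives s(k) = k³ + 5k² - k.
Then s(-4) = 20.

20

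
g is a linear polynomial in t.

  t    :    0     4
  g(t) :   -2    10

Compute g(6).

Write g(t) = at + b; the 2 given values yield a linear system in the 2 coefficients.
Solving, g(t) = 3t - 2.
Then g(6) = 16.

16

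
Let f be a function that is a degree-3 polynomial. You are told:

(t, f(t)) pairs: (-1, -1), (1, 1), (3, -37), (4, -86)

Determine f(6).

Write f(t) = at³ + bt² + ct + d; the 4 given values yield a linear system in the 4 coefficients.
Solving, f(t) = -t³ - 2t² + 2t + 2.
Then f(6) = -274.

-274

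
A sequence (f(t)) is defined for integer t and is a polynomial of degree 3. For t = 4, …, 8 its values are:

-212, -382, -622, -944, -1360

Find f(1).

-2

First differences: -170, -240, -322, -416. Second differences: -70, -82, -94. Third differences: -12, -12.
Level-3 differences are constant, so f has degree 3.
Fitting a degree-3 polynomial gives f(t) = -2t³ - 5t² - 3t + 8.
Then f(1) = -2.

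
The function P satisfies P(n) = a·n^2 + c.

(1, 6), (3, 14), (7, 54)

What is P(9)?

From P(1) = 6 and P(3) = 14: 1a + c = 6 and 9a + c = 14.
Subtracting: 8a = 8, so a = 1; then c = 6 − 1·1 = 5.
So P(n) = 1n² + 5, and P(9) = 86.

86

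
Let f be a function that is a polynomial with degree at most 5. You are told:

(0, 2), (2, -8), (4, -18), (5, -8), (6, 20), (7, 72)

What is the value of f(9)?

Write f(k) = ak^5 + bk^4 + ck³ + dk² + ek + p; the 6 given values yield a linear system in the 6 coefficients.
Solving, the top 2 coefficients vanish, and f(k) = k³ - 6k² + 3k + 2.
Then f(9) = 272.

272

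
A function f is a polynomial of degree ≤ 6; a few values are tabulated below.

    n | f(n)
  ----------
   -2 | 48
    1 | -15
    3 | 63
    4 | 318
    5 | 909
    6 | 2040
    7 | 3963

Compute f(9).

Write f(n) = an^6 + bn^5 + cn^4 + dn³ + en² + pn + q; the 7 given values yield a linear system in the 7 coefficients.
Solving, the top 2 coefficients vanish, and f(n) = 2n^4 - 2n³ - 2n² - 7n - 6.
Then f(9) = 11433.

11433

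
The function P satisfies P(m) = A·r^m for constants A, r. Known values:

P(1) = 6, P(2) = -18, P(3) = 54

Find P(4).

-162

Consecutive ratio: -18/6 = -3, and 54/(-18) = -3, so r = -3.
Then A·(-3)^1 = 6 gives A = -2, and P(m) = -2·(-3)^m.
P(4) = -2·(-3)^4 = -162.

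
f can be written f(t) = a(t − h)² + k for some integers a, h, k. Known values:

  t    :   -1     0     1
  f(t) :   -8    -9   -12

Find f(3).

First differences -1, -3; second difference -2 = 2a, so a = -1.
Expanding, the t-coefficient is −2ah = 2h; matching it to the data gives h = -1, and then k = -8.
So f(t) = -1(t + 1)² − 8.
f(3) = -1·4² − 8 = -24.

-24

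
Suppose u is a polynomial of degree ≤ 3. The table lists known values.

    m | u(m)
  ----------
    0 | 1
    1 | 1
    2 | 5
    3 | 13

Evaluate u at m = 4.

First differences: 0, 4, 8. Second differences: 4, 4.
Level-2 differences are constant, so u has degree 2.
Fitting a degree-2 polynomial gives u(m) = 2m² - 2m + 1.
Then u(4) = 25.

25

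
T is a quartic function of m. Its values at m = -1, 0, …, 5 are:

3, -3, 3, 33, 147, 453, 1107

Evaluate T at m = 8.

7437

First differences: -6, 6, 30, 114, 306, 654. Second differences: 12, 24, 84, 192, 348. Third differences: 12, 60, 108, 156. Fourth differences: 48, 48, 48.
Level-4 differences are constant, so T has degree 4.
Fitting a degree-4 polynomial gives T(m) = 2m^4 - 2m³ + 4m² + 2m - 3.
Then T(8) = 7437.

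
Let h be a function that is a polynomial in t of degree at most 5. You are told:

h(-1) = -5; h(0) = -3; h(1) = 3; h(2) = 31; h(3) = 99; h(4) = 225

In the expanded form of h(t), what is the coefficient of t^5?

Write h(t) = at^5 + bt^4 + ct³ + dt² + et + p; the 6 given values yield a linear system in the 6 coefficients.
Solving, the top 2 coefficients vanish, and h(t) = 3t³ + 2t² + t - 3.
The coefficient of t^5 is 0.

0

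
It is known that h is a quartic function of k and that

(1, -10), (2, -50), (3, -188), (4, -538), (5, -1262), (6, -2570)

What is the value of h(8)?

-8018

First differences: -40, -138, -350, -724, -1308. Second differences: -98, -212, -374, -584. Third differences: -114, -162, -210. Fourth differences: -48, -48.
Level-4 differences are constant, so h has degree 4.
Fitting a degree-4 polynomial gives h(k) = -2k^4 + k³ - 5k² - 2k - 2.
Then h(8) = -8018.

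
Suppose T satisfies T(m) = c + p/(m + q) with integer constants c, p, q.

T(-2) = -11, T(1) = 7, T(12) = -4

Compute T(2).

1

(T(m) − c)(m + q) = p for each data point; the three points give a linear system in c and q, then p follows.
Solving: c = -5, q = 0, p = 12, so T(m) = -5 + 12/(m + 0).
Then T(2) = -5 + 12/2 = 1.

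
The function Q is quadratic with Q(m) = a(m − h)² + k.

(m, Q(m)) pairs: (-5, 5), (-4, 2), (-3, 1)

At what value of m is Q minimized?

-3

First differences -3, -1; second difference 2 = 2a, so a = 1.
Expanding, the m-coefficient is −2ah = -2h; matching it to the data gives h = -3, and then k = 1.
So Q(m) = 1(m + 3)² + 1.
Hence h = -3.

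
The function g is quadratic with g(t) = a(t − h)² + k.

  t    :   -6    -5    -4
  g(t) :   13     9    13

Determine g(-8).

First differences -4, 4; second difference 8 = 2a, so a = 4.
Expanding, the t-coefficient is −2ah = -8h; matching it to the data gives h = -5, and then k = 9.
So g(t) = 4(t + 5)² + 9.
g(-8) = 4·(-3)² + 9 = 45.

45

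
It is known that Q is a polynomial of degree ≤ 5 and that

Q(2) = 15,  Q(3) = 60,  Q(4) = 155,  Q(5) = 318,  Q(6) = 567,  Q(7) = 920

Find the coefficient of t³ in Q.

3

First differences: 45, 95, 163, 249, 353. Second differences: 50, 68, 86, 104. Third differences: 18, 18, 18.
Level-3 differences are constant, so Q has degree 3.
Fitting a degree-3 polynomial gives Q(t) = 3t³ - 2t² - 2t + 3.
The coefficient of t³ is 3.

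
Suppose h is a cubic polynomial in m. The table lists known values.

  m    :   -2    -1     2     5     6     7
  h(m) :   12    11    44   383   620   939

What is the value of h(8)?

1352

Write h(m) = am³ + bm² + cm + d; the 6 given values yield a linear system in the 4 coefficients.
Solving, h(m) = 2m³ + 5m² + 8.
Then h(8) = 1352.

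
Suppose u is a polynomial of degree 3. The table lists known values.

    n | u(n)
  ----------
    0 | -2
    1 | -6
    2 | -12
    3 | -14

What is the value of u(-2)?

Write u(n) = an³ + bn² + cn + d; the 4 given values yield a linear system in the 4 coefficients.
Solving, u(n) = n³ - 4n² - n - 2.
Then u(-2) = -24.

-24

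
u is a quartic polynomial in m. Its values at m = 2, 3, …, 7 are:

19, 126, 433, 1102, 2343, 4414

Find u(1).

First differences: 107, 307, 669, 1241, 2071. Second differences: 200, 362, 572, 830. Third differences: 162, 210, 258. Fourth differences: 48, 48.
Level-4 differences are constant, so u has degree 4.
Fitting a degree-4 polynomial gives u(m) = 2m^4 - m³ - m² + m - 3.
Then u(1) = -2.

-2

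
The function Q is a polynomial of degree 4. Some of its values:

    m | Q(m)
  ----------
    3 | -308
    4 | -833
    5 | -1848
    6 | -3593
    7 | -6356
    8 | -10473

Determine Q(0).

7

First differences: -525, -1015, -1745, -2763, -4117. Second differences: -490, -730, -1018, -1354. Third differences: -240, -288, -336. Fourth differences: -48, -48.
Level-4 differences are constant, so Q has degree 4.
Fitting a degree-4 polynomial gives Q(m) = -2m^4 - 4m³ - 3m² - 6m + 7.
Then Q(0) = 7.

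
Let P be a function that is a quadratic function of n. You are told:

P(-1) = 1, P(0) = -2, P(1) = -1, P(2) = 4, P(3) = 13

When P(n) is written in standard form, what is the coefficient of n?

Write P(n) = an² + bn + c; the 5 given values yield a linear system in the 3 coefficients.
Solving, P(n) = 2n² - n - 2.
The coefficient of n is -1.

-1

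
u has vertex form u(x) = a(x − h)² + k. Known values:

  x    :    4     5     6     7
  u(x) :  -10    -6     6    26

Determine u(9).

First differences 4, 12, 20; second difference 8 = 2a, so a = 4.
Expanding, the x-coefficient is −2ah = -8h; matching it to the data gives h = 4, and then k = -10.
So u(x) = 4(x − 4)² − 10.
u(9) = 4·5² − 10 = 90.

90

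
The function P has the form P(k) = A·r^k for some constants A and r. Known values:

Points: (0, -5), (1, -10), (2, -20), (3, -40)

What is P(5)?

-160

Consecutive ratio: -10/(-5) = 2, and -20/(-10) = 2, so r = 2.
Then A·2^0 = -5 gives A = -5, and P(k) = -5·2^k.
P(5) = -5·2^5 = -160.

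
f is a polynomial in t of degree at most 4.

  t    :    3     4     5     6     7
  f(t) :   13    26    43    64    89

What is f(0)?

Write f(t) = at^4 + bt³ + ct² + dt + e; the 5 given values yield a linear system in the 5 coefficients.
Solving, the top 2 coefficients vanish, and f(t) = 2t² - t - 2.
Then f(0) = -2.

-2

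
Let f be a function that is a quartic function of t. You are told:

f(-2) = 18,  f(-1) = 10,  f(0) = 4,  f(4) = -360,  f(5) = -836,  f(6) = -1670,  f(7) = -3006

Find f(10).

Write f(t) = at^4 + bt³ + ct² + dt + e; the 7 given values yield a linear system in the 5 coefficients.
Solving, f(t) = -t^4 - 2t³ + 2t² - 3t + 4.
Then f(10) = -11826.

-11826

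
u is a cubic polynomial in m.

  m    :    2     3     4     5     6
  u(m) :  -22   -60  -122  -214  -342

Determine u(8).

-730

Write u(m) = am³ + bm² + cm + d; the 5 given values yield a linear system in the 4 coefficients.
Solving, u(m) = -m³ - 3m² - 4m + 6.
Then u(8) = -730.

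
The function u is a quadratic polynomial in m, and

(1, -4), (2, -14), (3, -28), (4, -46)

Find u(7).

First differences: -10, -14, -18. Second differences: -4, -4.
Level-2 differences are constant, so u has degree 2.
Fitting a degree-2 polynomial gives u(m) = -2m² - 4m + 2.
Then u(7) = -124.

-124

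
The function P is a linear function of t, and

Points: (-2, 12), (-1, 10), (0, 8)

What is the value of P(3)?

Write P(t) = at + b; the 3 given values yield a linear system in the 2 coefficients.
Solving, P(t) = -2t + 8.
Then P(3) = 2.

2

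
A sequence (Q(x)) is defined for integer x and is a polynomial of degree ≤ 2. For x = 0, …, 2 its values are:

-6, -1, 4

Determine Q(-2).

Write Q(x) = ax² + bx + c; the 3 given values yield a linear system in the 3 coefficients.
Solving, the leading coefficient vanishes, and Q(x) = 5x - 6.
Then Q(-2) = -16.

-16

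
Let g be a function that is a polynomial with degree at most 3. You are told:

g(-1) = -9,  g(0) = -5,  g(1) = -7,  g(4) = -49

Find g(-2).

-19

Write g(n) = an³ + bn² + cn + d; the 4 given values yield a linear system in the 4 coefficients.
Solving, the leading coefficient vanishes, and g(n) = -3n² + n - 5.
Then g(-2) = -19.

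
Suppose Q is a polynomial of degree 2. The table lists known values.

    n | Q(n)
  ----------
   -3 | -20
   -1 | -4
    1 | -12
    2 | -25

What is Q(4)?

Write Q(n) = an² + bn + c; the 4 given values yield a linear system in the 3 coefficients.
Solving, Q(n) = -3n² - 4n - 5.
Then Q(4) = -69.

-69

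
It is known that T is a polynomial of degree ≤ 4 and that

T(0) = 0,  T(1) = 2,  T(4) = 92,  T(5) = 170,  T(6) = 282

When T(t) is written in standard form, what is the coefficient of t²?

Write T(t) = at^4 + bt³ + ct² + dt + e; the 5 given values yield a linear system in the 5 coefficients.
Solving, the leading coefficient vanishes, and T(t) = t³ + 2t² - t.
The coefficient of t² is 2.

2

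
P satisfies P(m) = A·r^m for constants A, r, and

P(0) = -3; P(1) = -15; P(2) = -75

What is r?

Consecutive ratio: -15/(-3) = 5, and -75/(-15) = 5, so r = 5.
Then A·5^0 = -3 gives A = -3, and P(m) = -3·5^m.

5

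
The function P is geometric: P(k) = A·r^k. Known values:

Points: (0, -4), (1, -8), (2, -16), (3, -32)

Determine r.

Consecutive ratio: -8/(-4) = 2, and -16/(-8) = 2, so r = 2.
Then A·2^0 = -4 gives A = -4, and P(k) = -4·2^k.

2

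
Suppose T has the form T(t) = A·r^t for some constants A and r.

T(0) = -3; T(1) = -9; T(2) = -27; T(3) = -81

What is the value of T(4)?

Consecutive ratio: -9/(-3) = 3, and -27/(-9) = 3, so r = 3.
Then A·3^0 = -3 gives A = -3, and T(t) = -3·3^t.
T(4) = -3·3^4 = -243.

-243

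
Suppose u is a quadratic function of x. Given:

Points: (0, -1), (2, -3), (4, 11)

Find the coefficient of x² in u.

2

Write u(x) = ax² + bx + c; the 3 given values yield a linear system in the 3 coefficients.
Solving, u(x) = 2x² - 5x - 1.
The coefficient of x² is 2.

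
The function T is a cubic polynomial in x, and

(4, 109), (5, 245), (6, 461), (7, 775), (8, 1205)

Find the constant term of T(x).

First differences: 136, 216, 314, 430. Second differences: 80, 98, 116. Third differences: 18, 18.
Level-3 differences are constant, so T has degree 3.
Fitting a degree-3 polynomial gives T(x) = 3x³ - 5x² - 2x + 5.
The constant term is T(0) = 5.

5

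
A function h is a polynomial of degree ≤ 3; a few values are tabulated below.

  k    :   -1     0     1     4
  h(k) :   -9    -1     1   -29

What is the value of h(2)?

Write h(k) = ak³ + bk² + ck + d; the 4 given values yield a linear system in the 4 coefficients.
Solving, the leading coefficient vanishes, and h(k) = -3k² + 5k - 1.
Then h(2) = -3.

-3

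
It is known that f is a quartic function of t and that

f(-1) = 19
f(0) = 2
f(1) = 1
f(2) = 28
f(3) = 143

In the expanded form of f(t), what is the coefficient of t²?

Write f(t) = at^4 + bt³ + ct² + dt + e; the 5 given values yield a linear system in the 5 coefficients.
Solving, f(t) = 2t^4 - 2t³ + 6t² - 7t + 2.
The coefficient of t² is 6.

6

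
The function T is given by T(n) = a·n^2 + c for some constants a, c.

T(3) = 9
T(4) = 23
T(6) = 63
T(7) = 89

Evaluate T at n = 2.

From T(3) = 9 and T(4) = 23: 9a + c = 9 and 16a + c = 23.
Subtracting: 7a = 14, so a = 2; then c = 9 − 2·9 = -9.
So T(n) = 2n² − 9, and T(2) = -1.

-1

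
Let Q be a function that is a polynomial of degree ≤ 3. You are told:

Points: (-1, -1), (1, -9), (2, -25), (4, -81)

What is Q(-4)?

Write Q(m) = am³ + bm² + cm + d; the 4 given values yield a linear system in the 4 coefficients.
Solving, the leading coefficient vanishes, and Q(m) = -4m² - 4m - 1.
Then Q(-4) = -49.

-49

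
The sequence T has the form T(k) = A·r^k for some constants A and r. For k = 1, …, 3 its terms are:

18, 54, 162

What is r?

Consecutive ratio: 54/18 = 3, and 162/54 = 3, so r = 3.
Then A·3^1 = 18 gives A = 6, and T(k) = 6·3^k.

3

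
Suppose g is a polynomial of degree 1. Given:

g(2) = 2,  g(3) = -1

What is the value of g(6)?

-10

Write g(k) = ak + b; the 2 given values yield a linear system in the 2 coefficients.
Solving, g(k) = -3k + 8.
Then g(6) = -10.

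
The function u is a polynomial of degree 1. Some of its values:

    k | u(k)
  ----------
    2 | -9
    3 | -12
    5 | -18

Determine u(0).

-3

Write u(k) = ak + b; the 3 given values yield a linear system in the 2 coefficients.
Solving, u(k) = -3k - 3.
Then u(0) = -3.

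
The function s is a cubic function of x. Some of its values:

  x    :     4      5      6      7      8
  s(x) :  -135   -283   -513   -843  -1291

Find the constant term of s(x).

-3

First differences: -148, -230, -330, -448. Second differences: -82, -100, -118. Third differences: -18, -18.
Level-3 differences are constant, so s has degree 3.
Fitting a degree-3 polynomial gives s(x) = -3x³ + 4x² - x - 3.
The constant term is s(0) = -3.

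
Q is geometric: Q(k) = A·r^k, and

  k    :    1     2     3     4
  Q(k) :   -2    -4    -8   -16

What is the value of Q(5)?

-32

Consecutive ratio: -4/(-2) = 2, and -8/(-4) = 2, so r = 2.
Then A·2^1 = -2 gives A = -1, and Q(k) = -1·2^k.
Q(5) = -1·2^5 = -32.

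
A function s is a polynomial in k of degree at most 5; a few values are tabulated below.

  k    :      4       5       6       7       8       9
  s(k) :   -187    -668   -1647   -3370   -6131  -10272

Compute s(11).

-24302

Write s(k) = ak^5 + bk^4 + ck³ + dk² + ek + p; the 6 given values yield a linear system in the 6 coefficients.
Solving, the leading coefficient vanishes, and s(k) = -2k^4 + 3k³ + 8k² + 2k - 3.
Then s(11) = -24302.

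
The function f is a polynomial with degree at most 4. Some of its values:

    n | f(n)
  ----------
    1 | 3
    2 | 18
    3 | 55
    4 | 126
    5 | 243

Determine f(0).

-2

First differences: 15, 37, 71, 117. Second differences: 22, 34, 46. Third differences: 12, 12.
Level-3 differences are constant, so f has degree 3.
Fitting a degree-3 polynomial gives f(n) = 2n³ - n² + 4n - 2.
Then f(0) = -2.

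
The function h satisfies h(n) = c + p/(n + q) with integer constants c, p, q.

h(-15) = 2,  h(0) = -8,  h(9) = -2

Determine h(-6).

8

(h(n) − c)(n + q) = p for each data point; the three points give a linear system in c and q, then p follows.
Solving: c = 0, q = 3, p = -24, so h(n) = -24/(n + 3).
Then h(-6) = 0 − 24/(-3) = 8.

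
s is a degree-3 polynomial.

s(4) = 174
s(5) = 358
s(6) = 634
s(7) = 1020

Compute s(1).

-6

Write s(m) = am³ + bm² + cm + d; the 4 given values yield a linear system in the 4 coefficients.
Solving, s(m) = 3m³ + m² - 8m - 2.
Then s(1) = -6.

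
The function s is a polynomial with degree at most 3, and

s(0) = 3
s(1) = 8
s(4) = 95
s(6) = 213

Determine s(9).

Write s(k) = ak³ + bk² + ck + d; the 4 given values yield a linear system in the 4 coefficients.
Solving, the leading coefficient vanishes, and s(k) = 6k² - k + 3.
Then s(9) = 480.

480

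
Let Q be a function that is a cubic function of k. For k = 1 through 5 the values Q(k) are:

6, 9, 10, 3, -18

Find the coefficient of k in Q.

First differences: 3, 1, -7, -21. Second differences: -2, -8, -14. Third differences: -6, -6.
Level-3 differences are constant, so Q has degree 3.
Fitting a degree-3 polynomial gives Q(k) = -k³ + 5k² - 5k + 7.
The coefficient of k is -5.

-5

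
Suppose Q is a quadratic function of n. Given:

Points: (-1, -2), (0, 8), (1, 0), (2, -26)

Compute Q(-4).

-140

First differences: 10, -8, -26. Second differences: -18, -18.
Level-2 differences are constant, so Q has degree 2.
Fitting a degree-2 polynomial gives Q(n) = -9n² + n + 8.
Then Q(-4) = -140.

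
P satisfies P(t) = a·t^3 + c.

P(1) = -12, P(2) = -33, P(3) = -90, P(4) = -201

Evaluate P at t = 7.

From P(1) = -12 and P(2) = -33: 1a + c = -12 and 8a + c = -33.
Subtracting: 7a = -21, so a = -3; then c = -12 − (-3)·1 = -9.
So P(t) = -3t³ − 9, and P(7) = -1038.

-1038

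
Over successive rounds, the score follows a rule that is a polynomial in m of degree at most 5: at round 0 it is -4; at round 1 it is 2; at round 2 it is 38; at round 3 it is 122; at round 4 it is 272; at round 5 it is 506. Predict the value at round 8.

Write the value at m as P(m).
First differences: 6, 36, 84, 150, 234. Second differences: 30, 48, 66, 84. Third differences: 18, 18, 18.
Level-3 differences are constant, so P has degree 3.
Fitting a degree-3 polynomial gives P(m) = 3m³ + 6m² - 3m - 4.
Then P(8) = 1892.

1892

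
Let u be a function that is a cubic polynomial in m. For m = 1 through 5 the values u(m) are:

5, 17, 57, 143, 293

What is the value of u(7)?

857

Write u(m) = am³ + bm² + cm + d; the 5 given values yield a linear system in the 4 coefficients.
Solving, u(m) = 3m³ - 4m² + 3m + 3.
Then u(7) = 857.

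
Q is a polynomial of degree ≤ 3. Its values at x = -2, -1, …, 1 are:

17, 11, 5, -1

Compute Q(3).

-13

First differences: -6, -6, -6.
Level-1 differences are constant, so Q has degree 1.
Fitting a degree-1 polynomial gives Q(x) = -6x + 5.
Then Q(3) = -13.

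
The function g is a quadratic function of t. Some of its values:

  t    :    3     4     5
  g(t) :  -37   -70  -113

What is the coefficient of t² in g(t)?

Write g(t) = at² + bt + c; the 3 given values yield a linear system in the 3 coefficients.
Solving, g(t) = -5t² + 2t + 2.
The coefficient of t² is -5.

-5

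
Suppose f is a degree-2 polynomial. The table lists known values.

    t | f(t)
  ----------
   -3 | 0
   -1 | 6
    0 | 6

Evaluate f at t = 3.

-6

Write f(t) = at² + bt + c; the 3 given values yield a linear system in the 3 coefficients.
Solving, f(t) = -t² - t + 6.
Then f(3) = -6.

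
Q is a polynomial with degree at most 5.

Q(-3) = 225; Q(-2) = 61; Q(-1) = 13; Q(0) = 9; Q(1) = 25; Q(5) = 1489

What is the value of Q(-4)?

Write Q(x) = ax^5 + bx^4 + cx³ + dx² + ex + p; the 6 given values yield a linear system in the 6 coefficients.
Solving, the leading coefficient vanishes, and Q(x) = 2x^4 + 8x² + 6x + 9.
Then Q(-4) = 625.

625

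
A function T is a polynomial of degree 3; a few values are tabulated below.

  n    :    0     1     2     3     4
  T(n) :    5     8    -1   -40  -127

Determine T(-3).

First differences: 3, -9, -39, -87. Second differences: -12, -30, -48. Third differences: -18, -18.
Level-3 differences are constant, so T has degree 3.
Fitting a degree-3 polynomial gives T(n) = -3n³ + 3n² + 3n + 5.
Then T(-3) = 104.

104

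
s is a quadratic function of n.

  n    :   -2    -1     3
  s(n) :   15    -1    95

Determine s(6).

Write s(n) = an² + bn + c; the 3 given values yield a linear system in the 3 coefficients.
Solving, s(n) = 8n² + 8n - 1.
Then s(6) = 335.

335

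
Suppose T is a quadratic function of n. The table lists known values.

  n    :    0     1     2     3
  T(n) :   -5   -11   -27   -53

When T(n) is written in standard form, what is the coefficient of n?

-1

Write T(n) = an² + bn + c; the 4 given values yield a linear system in the 3 coefficients.
Solving, T(n) = -5n² - n - 5.
The coefficient of n is -1.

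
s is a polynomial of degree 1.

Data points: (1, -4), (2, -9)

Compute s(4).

-19

Write s(n) = an + b; the 2 given values yield a linear system in the 2 coefficients.
Solving, s(n) = -5n + 1.
Then s(4) = -19.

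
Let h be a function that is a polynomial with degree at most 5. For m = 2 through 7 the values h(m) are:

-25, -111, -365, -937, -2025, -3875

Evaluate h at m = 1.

First differences: -86, -254, -572, -1088, -1850. Second differences: -168, -318, -516, -762. Third differences: -150, -198, -246. Fourth differences: -48, -48.
Level-4 differences are constant, so h has degree 4.
Fitting a degree-4 polynomial gives h(m) = -2m^4 + 3m³ - m² - 8m + 3.
Then h(1) = -5.

-5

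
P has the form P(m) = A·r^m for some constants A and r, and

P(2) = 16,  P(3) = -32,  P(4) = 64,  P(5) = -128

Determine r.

Consecutive ratio: -32/16 = -2, and 64/(-32) = -2, so r = -2.
Then A·(-2)^2 = 16 gives A = 4, and P(m) = 4·(-2)^m.

-2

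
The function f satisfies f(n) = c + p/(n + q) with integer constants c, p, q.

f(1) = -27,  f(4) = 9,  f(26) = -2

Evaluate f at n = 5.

(f(n) − c)(n + q) = p for each data point; the three points give a linear system in c and q, then p follows.
Solving: c = -3, q = -2, p = 24, so f(n) = -3 + 24/(n − 2).
Then f(5) = -3 + 24/3 = 5.

5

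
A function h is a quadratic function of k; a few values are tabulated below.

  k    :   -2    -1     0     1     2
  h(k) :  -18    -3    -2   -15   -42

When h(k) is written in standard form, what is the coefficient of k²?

First differences: 15, 1, -13, -27. Second differences: -14, -14, -14.
Level-2 differences are constant, so h has degree 2.
Fitting a degree-2 polynomial gives h(k) = -7k² - 6k - 2.
The coefficient of k² is -7.

-7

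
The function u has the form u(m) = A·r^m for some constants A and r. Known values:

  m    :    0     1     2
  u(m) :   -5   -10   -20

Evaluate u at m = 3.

-40

Consecutive ratio: -10/(-5) = 2, and -20/(-10) = 2, so r = 2.
Then A·2^0 = -5 gives A = -5, and u(m) = -5·2^m.
u(3) = -5·2^3 = -40.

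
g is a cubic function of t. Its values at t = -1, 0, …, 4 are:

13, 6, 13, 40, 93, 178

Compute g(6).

468

Write g(t) = at³ + bt² + ct + d; the 6 given values yield a linear system in the 4 coefficients.
Solving, g(t) = t³ + 7t² - t + 6.
Then g(6) = 468.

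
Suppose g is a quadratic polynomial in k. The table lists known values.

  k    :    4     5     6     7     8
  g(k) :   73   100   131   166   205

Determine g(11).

346

First differences: 27, 31, 35, 39. Second differences: 4, 4, 4.
Level-2 differences are constant, so g has degree 2.
Fitting a degree-2 polynomial gives g(k) = 2k² + 9k + 5.
Then g(11) = 346.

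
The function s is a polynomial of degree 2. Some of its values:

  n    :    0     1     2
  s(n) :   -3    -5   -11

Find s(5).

-53

Write s(n) = an² + bn + c; the 3 given values yield a linear system in the 3 coefficients.
Solving, s(n) = -2n² - 3.
Then s(5) = -53.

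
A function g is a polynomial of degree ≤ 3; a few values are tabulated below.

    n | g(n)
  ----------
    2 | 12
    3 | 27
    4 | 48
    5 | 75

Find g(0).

0

Write g(n) = an³ + bn² + cn + d; the 4 given values yield a linear system in the 4 coefficients.
Solving, the leading coefficient vanishes, and g(n) = 3n².
Then g(0) = 0.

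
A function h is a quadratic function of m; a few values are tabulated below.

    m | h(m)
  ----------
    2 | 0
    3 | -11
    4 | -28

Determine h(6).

-80

Write h(m) = am² + bm + c; the 3 given values yield a linear system in the 3 coefficients.
Solving, h(m) = -3m² + 4m + 4.
Then h(6) = -80.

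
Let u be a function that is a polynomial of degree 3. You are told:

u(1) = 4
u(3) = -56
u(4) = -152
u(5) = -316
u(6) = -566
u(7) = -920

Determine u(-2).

34

Write u(x) = ax³ + bx² + cx + d; the 6 given values yield a linear system in the 4 coefficients.
Solving, u(x) = -3x³ + 2x² + x + 4.
Then u(-2) = 34.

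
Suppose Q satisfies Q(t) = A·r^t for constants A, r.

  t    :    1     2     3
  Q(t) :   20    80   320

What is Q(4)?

Consecutive ratio: 80/20 = 4, and 320/80 = 4, so r = 4.
Then A·4^1 = 20 gives A = 5, and Q(t) = 5·4^t.
Q(4) = 5·4^4 = 1280.

1280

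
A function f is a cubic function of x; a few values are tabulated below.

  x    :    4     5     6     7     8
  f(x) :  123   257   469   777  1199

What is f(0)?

First differences: 134, 212, 308, 422. Second differences: 78, 96, 114. Third differences: 18, 18.
Level-3 differences are constant, so f has degree 3.
Fitting a degree-3 polynomial gives f(x) = 3x³ - 6x² + 5x + 7.
The constant term is f(0) = 7.

7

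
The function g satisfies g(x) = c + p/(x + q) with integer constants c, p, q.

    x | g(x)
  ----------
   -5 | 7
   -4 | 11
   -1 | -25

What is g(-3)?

(g(x) − c)(x + q) = p for each data point; the three points give a linear system in c and q, then p follows.
Solving: c = -1, q = 2, p = -24, so g(x) = -1 − 24/(x + 2).
Then g(-3) = -1 − 24/(-1) = 23.

23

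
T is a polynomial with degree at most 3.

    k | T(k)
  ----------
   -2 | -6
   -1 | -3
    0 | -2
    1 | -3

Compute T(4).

-18

First differences: 3, 1, -1. Second differences: -2, -2.
Level-2 differences are constant, so T has degree 2.
Fitting a degree-2 polynomial gives T(k) = -k² - 2.
Then T(4) = -18.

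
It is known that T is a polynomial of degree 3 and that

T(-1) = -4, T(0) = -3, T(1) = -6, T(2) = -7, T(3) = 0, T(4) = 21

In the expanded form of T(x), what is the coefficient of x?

First differences: 1, -3, -1, 7, 21. Second differences: -4, 2, 8, 14. Third differences: 6, 6, 6.
Level-3 differences are constant, so T has degree 3.
Fitting a degree-3 polynomial gives T(x) = x³ - 2x² - 2x - 3.
The coefficient of x is -2.

-2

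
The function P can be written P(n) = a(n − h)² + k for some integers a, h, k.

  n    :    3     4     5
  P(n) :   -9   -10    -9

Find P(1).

First differences -1, 1; second difference 2 = 2a, so a = 1.
Expanding, the n-coefficient is −2ah = -2h; matching it to the data gives h = 4, and then k = -10.
So P(n) = 1(n − 4)² − 10.
P(1) = 1·(-3)² − 10 = -1.

-1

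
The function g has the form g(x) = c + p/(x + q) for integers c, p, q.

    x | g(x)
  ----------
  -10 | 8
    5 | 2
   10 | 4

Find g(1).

(g(x) − c)(x + q) = p for each data point; the three points give a linear system in c and q, then p follows.
Solving: c = 6, q = 0, p = -20, so g(x) = 6 − 20/(x + 0).
Then g(1) = 6 − 20/1 = -14.

-14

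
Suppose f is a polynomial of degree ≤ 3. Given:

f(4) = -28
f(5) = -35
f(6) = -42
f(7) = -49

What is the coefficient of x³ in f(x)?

0

First differences: -7, -7, -7.
Level-1 differences are constant, so f has degree 1.
Fitting a degree-1 polynomial gives f(x) = -7x.
The coefficient of x³ is 0.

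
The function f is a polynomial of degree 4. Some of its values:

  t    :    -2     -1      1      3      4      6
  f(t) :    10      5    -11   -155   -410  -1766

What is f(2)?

Write f(t) = at^4 + bt³ + ct² + dt + e; the 6 given values yield a linear system in the 5 coefficients.
Solving, f(t) = -t^4 - 2t³ - 6t - 2.
Then f(2) = -46.

-46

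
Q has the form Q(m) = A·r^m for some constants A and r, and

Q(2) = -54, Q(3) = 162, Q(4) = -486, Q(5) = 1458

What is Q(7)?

Consecutive ratio: 162/(-54) = -3, and -486/162 = -3, so r = -3.
Then A·(-3)^2 = -54 gives A = -6, and Q(m) = -6·(-3)^m.
Q(7) = -6·(-3)^7 = 13122.

13122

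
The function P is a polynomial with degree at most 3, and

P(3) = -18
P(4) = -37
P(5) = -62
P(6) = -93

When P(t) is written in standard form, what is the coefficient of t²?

First differences: -19, -25, -31. Second differences: -6, -6.
Level-2 differences are constant, so P has degree 2.
Fitting a degree-2 polynomial gives P(t) = -3t² + 2t + 3.
The coefficient of t² is -3.

-3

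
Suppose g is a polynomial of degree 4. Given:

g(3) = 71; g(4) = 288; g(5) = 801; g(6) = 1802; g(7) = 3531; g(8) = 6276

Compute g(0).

First differences: 217, 513, 1001, 1729, 2745. Second differences: 296, 488, 728, 1016. Third differences: 192, 240, 288. Fourth differences: 48, 48.
Level-4 differences are constant, so g has degree 4.
Fitting a degree-4 polynomial gives g(k) = 2k^4 - 4k³ + 2k² + k - 4.
Then g(0) = -4.

-4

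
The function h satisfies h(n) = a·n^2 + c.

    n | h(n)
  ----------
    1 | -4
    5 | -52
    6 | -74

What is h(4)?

-34

From h(1) = -4 and h(5) = -52: 1a + c = -4 and 25a + c = -52.
Subtracting: 24a = -48, so a = -2; then c = -4 − (-2)·1 = -2.
So h(n) = -2n² − 2, and h(4) = -34.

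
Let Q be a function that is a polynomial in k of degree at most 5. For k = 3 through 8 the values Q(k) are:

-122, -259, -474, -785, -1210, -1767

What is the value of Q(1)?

Write Q(k) = ak^5 + bk^4 + ck³ + dk² + ek + p; the 6 given values yield a linear system in the 6 coefficients.
Solving, the top 2 coefficients vanish, and Q(k) = -3k³ - 3k² - 5k + 1.
Then Q(1) = -10.

-10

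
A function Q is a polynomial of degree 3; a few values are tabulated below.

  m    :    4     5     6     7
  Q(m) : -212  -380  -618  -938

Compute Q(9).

Write Q(m) = am³ + bm² + cm + d; the 4 given values yield a linear system in the 4 coefficients.
Solving, Q(m) = -2m³ - 5m² - m.
Then Q(9) = -1872.

-1872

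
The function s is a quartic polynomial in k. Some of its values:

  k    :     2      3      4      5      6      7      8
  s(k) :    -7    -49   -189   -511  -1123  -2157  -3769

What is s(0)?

-1

Write s(k) = ak^4 + bk³ + ck² + dk + e; the 7 given values yield a linear system in the 5 coefficients.
Solving, s(k) = -k^4 + 6k² - 7k - 1.
The constant term is s(0) = -1.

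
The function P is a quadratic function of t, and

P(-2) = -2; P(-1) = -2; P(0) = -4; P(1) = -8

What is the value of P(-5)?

First differences: 0, -2, -4. Second differences: -2, -2.
Level-2 differences are constant, so P has degree 2.
Fitting a degree-2 polynomial gives P(t) = -t² - 3t - 4.
Then P(-5) = -14.

-14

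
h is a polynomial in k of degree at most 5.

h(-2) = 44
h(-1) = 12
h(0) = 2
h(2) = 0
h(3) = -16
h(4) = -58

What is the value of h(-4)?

Write h(k) = ak^5 + bk^4 + ck³ + dk² + ek + p; the 6 given values yield a linear system in the 6 coefficients.
Solving, the top 2 coefficients vanish, and h(k) = -2k³ + 5k² - 3k + 2.
Then h(-4) = 222.

222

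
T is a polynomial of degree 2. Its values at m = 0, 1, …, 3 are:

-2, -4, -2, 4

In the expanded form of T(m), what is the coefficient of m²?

2

First differences: -2, 2, 6. Second differences: 4, 4.
Level-2 differences are constant, so T has degree 2.
Fitting a degree-2 polynomial gives T(m) = 2m² - 4m - 2.
The coefficient of m² is 2.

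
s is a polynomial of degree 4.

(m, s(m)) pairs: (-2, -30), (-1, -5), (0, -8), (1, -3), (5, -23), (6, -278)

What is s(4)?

60

Write s(m) = am^4 + bm³ + cm² + dm + e; the 6 given values yield a linear system in the 5 coefficients.
Solving, s(m) = -m^4 + 4m³ + 5m² - 3m - 8.
Then s(4) = 60.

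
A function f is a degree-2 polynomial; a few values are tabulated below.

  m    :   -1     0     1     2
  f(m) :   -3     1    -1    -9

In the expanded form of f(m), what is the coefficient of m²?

-3

First differences: 4, -2, -8. Second differences: -6, -6.
Level-2 differences are constant, so f has degree 2.
Fitting a degree-2 polynomial gives f(m) = -3m² + m + 1.
The coefficient of m² is -3.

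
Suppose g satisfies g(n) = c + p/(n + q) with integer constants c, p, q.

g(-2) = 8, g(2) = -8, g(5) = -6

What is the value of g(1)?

-10

(g(n) − c)(n + q) = p for each data point; the three points give a linear system in c and q, then p follows.
Solving: c = -4, q = 1, p = -12, so g(n) = -4 − 12/(n + 1).
Then g(1) = -4 − 12/2 = -10.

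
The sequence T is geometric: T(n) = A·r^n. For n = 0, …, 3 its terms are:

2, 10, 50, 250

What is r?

Consecutive ratio: 10/2 = 5, and 50/10 = 5, so r = 5.
Then A·5^0 = 2 gives A = 2, and T(n) = 2·5^n.

5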